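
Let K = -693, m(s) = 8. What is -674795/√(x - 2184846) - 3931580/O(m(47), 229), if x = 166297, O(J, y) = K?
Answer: 3931580/693 + 674795*I*√2018549/2018549 ≈ 5673.3 + 474.95*I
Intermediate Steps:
O(J, y) = -693
-674795/√(x - 2184846) - 3931580/O(m(47), 229) = -674795/√(166297 - 2184846) - 3931580/(-693) = -674795*(-I*√2018549/2018549) - 3931580*(-1/693) = -674795*(-I*√2018549/2018549) + 3931580/693 = -(-674795)*I*√2018549/2018549 + 3931580/693 = 674795*I*√2018549/2018549 + 3931580/693 = 3931580/693 + 674795*I*√2018549/2018549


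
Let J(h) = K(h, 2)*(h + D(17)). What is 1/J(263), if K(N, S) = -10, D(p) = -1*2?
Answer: -1/2610 ≈ -0.00038314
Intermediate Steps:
D(p) = -2
J(h) = 20 - 10*h (J(h) = -10*(h - 2) = -10*(-2 + h) = 20 - 10*h)
1/J(263) = 1/(20 - 10*263) = 1/(20 - 2630) = 1/(-2610) = -1/2610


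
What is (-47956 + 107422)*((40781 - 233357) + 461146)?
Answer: 15970783620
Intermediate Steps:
(-47956 + 107422)*((40781 - 233357) + 461146) = 59466*(-192576 + 461146) = 59466*268570 = 15970783620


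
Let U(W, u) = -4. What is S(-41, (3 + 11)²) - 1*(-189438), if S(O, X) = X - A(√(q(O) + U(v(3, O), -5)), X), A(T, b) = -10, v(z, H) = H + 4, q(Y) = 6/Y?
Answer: 189644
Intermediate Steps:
v(z, H) = 4 + H
S(O, X) = 10 + X (S(O, X) = X - 1*(-10) = X + 10 = 10 + X)
S(-41, (3 + 11)²) - 1*(-189438) = (10 + (3 + 11)²) - 1*(-189438) = (10 + 14²) + 189438 = (10 + 196) + 189438 = 206 + 189438 = 189644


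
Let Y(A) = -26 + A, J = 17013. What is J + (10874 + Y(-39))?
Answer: 27822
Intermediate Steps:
J + (10874 + Y(-39)) = 17013 + (10874 + (-26 - 39)) = 17013 + (10874 - 65) = 17013 + 10809 = 27822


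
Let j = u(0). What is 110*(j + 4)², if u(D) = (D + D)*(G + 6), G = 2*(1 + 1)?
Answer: 1760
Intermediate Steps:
G = 4 (G = 2*2 = 4)
u(D) = 20*D (u(D) = (D + D)*(4 + 6) = (2*D)*10 = 20*D)
j = 0 (j = 20*0 = 0)
110*(j + 4)² = 110*(0 + 4)² = 110*4² = 110*16 = 1760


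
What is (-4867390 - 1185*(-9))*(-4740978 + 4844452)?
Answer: -502544762650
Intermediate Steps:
(-4867390 - 1185*(-9))*(-4740978 + 4844452) = (-4867390 + 10665)*103474 = -4856725*103474 = -502544762650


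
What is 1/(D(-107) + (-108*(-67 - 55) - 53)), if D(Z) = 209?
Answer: 1/13332 ≈ 7.5008e-5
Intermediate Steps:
1/(D(-107) + (-108*(-67 - 55) - 53)) = 1/(209 + (-108*(-67 - 55) - 53)) = 1/(209 + (-108*(-122) - 53)) = 1/(209 + (13176 - 53)) = 1/(209 + 13123) = 1/13332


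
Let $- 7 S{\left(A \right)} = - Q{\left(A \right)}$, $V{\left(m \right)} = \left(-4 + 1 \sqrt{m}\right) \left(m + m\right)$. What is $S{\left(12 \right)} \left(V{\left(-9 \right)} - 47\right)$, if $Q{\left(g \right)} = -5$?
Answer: $- \frac{125}{7} + \frac{270 i}{7} \approx -17.857 + 38.571 i$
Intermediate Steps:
$V{\left(m \right)} = 2 m \left(-4 + \sqrt{m}\right)$ ($V{\left(m \right)} = \left(-4 + \sqrt{m}\right) 2 m = 2 m \left(-4 + \sqrt{m}\right)$)
$S{\left(A \right)} = - \frac{5}{7}$ ($S{\left(A \right)} = - \frac{\left(-1\right) \left(-5\right)}{7} = \left(- \frac{1}{7}\right) 5 = - \frac{5}{7}$)
$S{\left(12 \right)} \left(V{\left(-9 \right)} - 47\right) = - \frac{5 \left(\left(\left(-8\right) \left(-9\right) + 2 \left(-9\right)^{\frac{3}{2}}\right) - 47\right)}{7} = - \frac{5 \left(\left(72 + 2 \left(- 27 i\right)\right) - 47\right)}{7} = - \frac{5 \left(\left(72 - 54 i\right) - 47\right)}{7} = - \frac{5 \left(25 - 54 i\right)}{7} = - \frac{125}{7} + \frac{270 i}{7}$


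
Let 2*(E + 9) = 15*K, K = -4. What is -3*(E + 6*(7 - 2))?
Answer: 27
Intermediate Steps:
E = -39 (E = -9 + (15*(-4))/2 = -9 + (1/2)*(-60) = -9 - 30 = -39)
-3*(E + 6*(7 - 2)) = -3*(-39 + 6*(7 - 2)) = -3*(-39 + 6*5) = -3*(-39 + 30) = -3*(-9) = 27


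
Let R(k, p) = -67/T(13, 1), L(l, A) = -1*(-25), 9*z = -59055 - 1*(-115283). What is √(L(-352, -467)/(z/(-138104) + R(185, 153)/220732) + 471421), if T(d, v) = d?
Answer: √7669208812180644003605761/4035760559 ≈ 686.20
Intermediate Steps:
z = 56228/9 (z = (-59055 - 1*(-115283))/9 = (-59055 + 115283)/9 = (⅑)*56228 = 56228/9 ≈ 6247.6)
L(l, A) = 25
R(k, p) = -67/13
√(L(-352, -467)/(z/(-138104) + R(185, 153)/220732) + 471421) = √(25/((56228/9)/(-138104) - 67/13/220732) + 471421) = √(25/((56228/9)*(-1/138104) - 67/13*1/220732) + 471421) = √(25/(-14057/310734 - 67/2869516) + 471421) = √(25/(-20178802795/445828092372) + 471421) = √(25*(-445828092372/20178802795) + 471421) = √(-2229140461860/4035760559 + 471421) = √(1900313138022479/4035760559) = √7669208812180644003605761/4035760559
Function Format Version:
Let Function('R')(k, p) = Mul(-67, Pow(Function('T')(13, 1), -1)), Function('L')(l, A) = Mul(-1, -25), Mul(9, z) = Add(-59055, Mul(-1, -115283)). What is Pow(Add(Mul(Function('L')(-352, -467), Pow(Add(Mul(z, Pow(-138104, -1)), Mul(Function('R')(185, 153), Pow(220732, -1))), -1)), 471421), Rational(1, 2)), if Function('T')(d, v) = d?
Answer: Mul(Rational(1, 4035760559), Pow(7669208812180644003605761, Rational(1, 2))) ≈ 686.20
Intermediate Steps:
z = Rational(56228, 9) (z = Mul(Rational(1, 9), Add(-59055, Mul(-1, -115283))) = Mul(Rational(1, 9), Add(-59055, 115283)) = Mul(Rational(1, 9), 56228) = Rational(56228, 9) ≈ 6247.6)
Function('L')(l, A) = 25
Function('R')(k, p) = Rational(-67, 13) (Function('R')(k, p) = Mul(-67, Pow(13, -1)) = Mul(-67, Rational(1, 13)) = Rational(-67, 13))
Pow(Add(Mul(Function('L')(-352, -467), Pow(Add(Mul(z, Pow(-138104, -1)), Mul(Function('R')(185, 153), Pow(220732, -1))), -1)), 471421), Rational(1, 2)) = Pow(Add(Mul(25, Pow(Add(Mul(Rational(56228, 9), Pow(-138104, -1)), Mul(Rational(-67, 13), Pow(220732, -1))), -1)), 471421), Rational(1, 2)) = Pow(Add(Mul(25, Pow(Add(Mul(Rational(56228, 9), Rational(-1, 138104)), Mul(Rational(-67, 13), Rational(1, 220732))), -1)), 471421), Rational(1, 2)) = Pow(Add(Mul(25, Pow(Add(Rational(-14057, 310734), Rational(-67, 2869516)), -1)), 471421), Rational(1, 2)) = Pow(Add(Mul(25, Pow(Rational(-20178802795, 445828092372), -1)), 471421), Rational(1, 2)) = Pow(Add(Mul(25, Rational(-445828092372, 20178802795)), 471421), Rational(1, 2)) = Pow(Add(Rational(-2229140461860, 4035760559), 471421), Rational(1, 2)) = Pow(Rational(1900313138022479, 4035760559), Rational(1, 2)) = Mul(Rational(1, 4035760559), Pow(7669208812180644003605761, Rational(1, 2)))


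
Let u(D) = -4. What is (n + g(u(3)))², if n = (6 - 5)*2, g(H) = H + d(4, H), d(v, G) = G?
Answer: 36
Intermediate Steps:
g(H) = 2*H (g(H) = H + H = 2*H)
n = 2 (n = 1*2 = 2)
(n + g(u(3)))² = (2 + 2*(-4))² = (2 - 8)² = (-6)² = 36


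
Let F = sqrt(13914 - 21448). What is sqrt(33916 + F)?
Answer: sqrt(33916 + I*sqrt(7534)) ≈ 184.16 + 0.236*I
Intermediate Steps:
F = I*sqrt(7534) (F = sqrt(-7534) = I*sqrt(7534) ≈ 86.799*I)
sqrt(33916 + F) = sqrt(33916 + I*sqrt(7534))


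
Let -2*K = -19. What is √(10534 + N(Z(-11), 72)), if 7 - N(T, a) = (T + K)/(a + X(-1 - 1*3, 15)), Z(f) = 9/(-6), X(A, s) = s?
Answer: 11*√659373/87 ≈ 102.67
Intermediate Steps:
K = 19/2 (K = -½*(-19) = 19/2 ≈ 9.5000)
Z(f) = -3/2 (Z(f) = 9*(-⅙) = -3/2)
N(T, a) = 7 - (19/2 + T)/(15 + a) (N(T, a) = 7 - (T + 19/2)/(a + 15) = 7 - (19/2 + T)/(15 + a))
√(10534 + N(Z(-11), 72)) = √(10534 + (191/2 - 1*(-3/2) + 7*72)/(15 + 72)) = √(10534 + (191/2 + 3/2 + 504)/87) = √(10534 + (1/87)*601) = √(10534 + 601/87) = √(917059/87) = 11*√659373/87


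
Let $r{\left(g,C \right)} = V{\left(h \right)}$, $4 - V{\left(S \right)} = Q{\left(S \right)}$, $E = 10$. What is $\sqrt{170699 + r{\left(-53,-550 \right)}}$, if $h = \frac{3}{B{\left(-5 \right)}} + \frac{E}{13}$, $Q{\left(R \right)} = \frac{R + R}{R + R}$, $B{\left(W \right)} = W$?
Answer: $\sqrt{170702} \approx 413.16$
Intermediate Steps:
$Q{\left(R \right)} = 1$ ($Q{\left(R \right)} = \frac{2 R}{2 R} = 2 R \frac{1}{2 R} = 1$)
$h = \frac{11}{65}$ ($h = \frac{3}{-5} + \frac{10}{13} = 3 \left(- \frac{1}{5}\right) + 10 \cdot \frac{1}{13} = - \frac{3}{5} + \frac{10}{13} = \frac{11}{65} \approx 0.16923$)
$V{\left(S \right)} = 3$ ($V{\left(S \right)} = 4 - 1 = 3$)
$r{\left(g,C \right)} = 3$
$\sqrt{170699 + r{\left(-53,-550 \right)}} = \sqrt{170699 + 3} = \sqrt{170702}$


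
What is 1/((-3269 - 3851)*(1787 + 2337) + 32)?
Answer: -1/29362848 ≈ -3.4057e-8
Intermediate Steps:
1/((-3269 - 3851)*(1787 + 2337) + 32) = 1/(-7120*4124 + 32) = 1/(-29362880 + 32) = 1/(-29362848) = -1/29362848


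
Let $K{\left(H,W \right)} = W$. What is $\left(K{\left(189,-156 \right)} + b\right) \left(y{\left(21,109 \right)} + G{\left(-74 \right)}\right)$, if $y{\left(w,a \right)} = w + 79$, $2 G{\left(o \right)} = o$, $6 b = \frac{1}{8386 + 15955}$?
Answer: $- \frac{478446675}{48682} \approx -9828.0$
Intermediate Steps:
$b = \frac{1}{146046}$ ($b = \frac{1}{6 \left(8386 + 15955\right)} = \frac{1}{6 \cdot 24341} = \frac{1}{6} \cdot \frac{1}{24341} = \frac{1}{146046} \approx 6.8472 \cdot 10^{-6}$)
$G{\left(o \right)} = \frac{o}{2}$
$y{\left(w,a \right)} = 79 + w$
$\left(K{\left(189,-156 \right)} + b\right) \left(y{\left(21,109 \right)} + G{\left(-74 \right)}\right) = \left(-156 + \frac{1}{146046}\right) \left(\left(79 + 21\right) + \frac{1}{2} \left(-74\right)\right) = - \frac{22783175 \left(100 - 37\right)}{146046} = \left(- \frac{22783175}{146046}\right) 63 = - \frac{478446675}{48682}$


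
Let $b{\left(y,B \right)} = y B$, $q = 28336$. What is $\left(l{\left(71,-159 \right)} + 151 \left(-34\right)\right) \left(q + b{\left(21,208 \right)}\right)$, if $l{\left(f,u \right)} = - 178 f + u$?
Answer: $-586415424$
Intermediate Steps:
$l{\left(f,u \right)} = u - 178 f$
$b{\left(y,B \right)} = B y$
$\left(l{\left(71,-159 \right)} + 151 \left(-34\right)\right) \left(q + b{\left(21,208 \right)}\right) = \left(\left(-159 - 12638\right) + 151 \left(-34\right)\right) \left(28336 + 208 \cdot 21\right) = \left(\left(-159 - 12638\right) - 5134\right) \left(28336 + 4368\right) = \left(-12797 - 5134\right) 32704 = \left(-17931\right) 32704 = -586415424$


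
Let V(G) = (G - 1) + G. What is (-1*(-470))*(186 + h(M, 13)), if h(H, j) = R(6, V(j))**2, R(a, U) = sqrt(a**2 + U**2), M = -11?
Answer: 398090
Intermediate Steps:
V(G) = -1 + 2*G (V(G) = (-1 + G) + G = -1 + 2*G)
R(a, U) = sqrt(U**2 + a**2)
h(H, j) = 36 + (-1 + 2*j)**2 (h(H, j) = (sqrt((-1 + 2*j)**2 + 6**2))**2 = (sqrt((-1 + 2*j)**2 + 36))**2 = (sqrt(36 + (-1 + 2*j)**2))**2 = 36 + (-1 + 2*j)**2)
(-1*(-470))*(186 + h(M, 13)) = (-1*(-470))*(186 + (36 + (-1 + 2*13)**2)) = 470*(186 + (36 + (-1 + 26)**2)) = 470*(186 + (36 + 25**2)) = 470*(186 + (36 + 625)) = 470*(186 + 661) = 470*847 = 398090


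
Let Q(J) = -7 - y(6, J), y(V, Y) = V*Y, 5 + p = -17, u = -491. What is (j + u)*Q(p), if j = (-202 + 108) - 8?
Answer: -74125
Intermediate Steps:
p = -22 (p = -5 - 17 = -22)
j = -102 (j = -94 - 8 = -102)
Q(J) = -7 - 6*J
(j + u)*Q(p) = (-102 - 491)*(-7 - 6*(-22)) = -593*(-7 + 132) = -593*125 = -74125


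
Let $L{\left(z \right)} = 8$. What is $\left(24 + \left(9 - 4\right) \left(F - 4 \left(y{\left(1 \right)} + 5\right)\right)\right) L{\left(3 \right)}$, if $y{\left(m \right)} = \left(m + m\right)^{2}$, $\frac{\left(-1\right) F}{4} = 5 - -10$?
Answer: $-3648$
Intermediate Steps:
$F = -60$ ($F = - 4 \left(5 - -10\right) = - 4 \left(5 + 10\right) = \left(-4\right) 15 = -60$)
$y{\left(m \right)} = 4 m^{2}$ ($y{\left(m \right)} = \left(2 m\right)^{2} = 4 m^{2}$)
$\left(24 + \left(9 - 4\right) \left(F - 4 \left(y{\left(1 \right)} + 5\right)\right)\right) L{\left(3 \right)} = \left(24 + \left(9 - 4\right) \left(-60 - 4 \left(4 \cdot 1^{2} + 5\right)\right)\right) 8 = \left(24 + 5 \left(-60 - 4 \left(4 \cdot 1 + 5\right)\right)\right) 8 = \left(24 + 5 \left(-60 - 4 \left(4 + 5\right)\right)\right) 8 = \left(24 + 5 \left(-60 - 36\right)\right) 8 = \left(24 + 5 \left(-96\right)\right) 8 = \left(24 - 480\right) 8 = \left(-456\right) 8 = -3648$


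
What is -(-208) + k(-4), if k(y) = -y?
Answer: 212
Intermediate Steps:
-(-208) + k(-4) = -(-208) - 1*(-4) = -26*(-8) + 4 = 208 + 4 = 212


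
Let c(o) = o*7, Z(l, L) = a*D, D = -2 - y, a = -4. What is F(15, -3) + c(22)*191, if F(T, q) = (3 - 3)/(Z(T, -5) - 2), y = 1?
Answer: 29414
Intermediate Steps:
D = -3 (D = -2 - 1*1 = -2 - 1 = -3)
Z(l, L) = 12 (Z(l, L) = -4*(-3) = 12)
c(o) = 7*o
F(T, q) = 0 (F(T, q) = (3 - 3)/(12 - 2) = 0/10 = 0*(1/10) = 0)
F(15, -3) + c(22)*191 = 0 + (7*22)*191 = 0 + 154*191 = 0 + 29414 = 29414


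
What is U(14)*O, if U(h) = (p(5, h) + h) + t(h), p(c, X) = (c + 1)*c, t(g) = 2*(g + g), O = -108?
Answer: -10800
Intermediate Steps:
t(g) = 4*g (t(g) = 2*(2*g) = 4*g)
p(c, X) = c*(1 + c) (p(c, X) = (1 + c)*c = c*(1 + c))
U(h) = 30 + 5*h (U(h) = (5*(1 + 5) + h) + 4*h = (5*6 + h) + 4*h = (30 + h) + 4*h = 30 + 5*h)
U(14)*O = (30 + 5*14)*(-108) = (30 + 70)*(-108) = 100*(-108) = -10800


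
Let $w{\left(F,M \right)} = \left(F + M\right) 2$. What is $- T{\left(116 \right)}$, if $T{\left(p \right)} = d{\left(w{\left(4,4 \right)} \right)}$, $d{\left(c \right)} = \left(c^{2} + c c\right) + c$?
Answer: $-528$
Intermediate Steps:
$w{\left(F,M \right)} = 2 F + 2 M$
$d{\left(c \right)} = c + 2 c^{2}$ ($d{\left(c \right)} = \left(c^{2} + c^{2}\right) + c = 2 c^{2} + c = c + 2 c^{2}$)
$T{\left(p \right)} = 528$ ($T{\left(p \right)} = \left(2 \cdot 4 + 2 \cdot 4\right) \left(1 + 2 \left(2 \cdot 4 + 2 \cdot 4\right)\right) = \left(8 + 8\right) \left(1 + 2 \left(8 + 8\right)\right) = 16 \left(1 + 2 \cdot 16\right) = 16 \left(1 + 32\right) = 16 \cdot 33 = 528$)
$- T{\left(116 \right)} = \left(-1\right) 528 = -528$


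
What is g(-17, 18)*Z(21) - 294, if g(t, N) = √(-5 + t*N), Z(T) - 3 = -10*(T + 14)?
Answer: -294 - 347*I*√311 ≈ -294.0 - 6119.4*I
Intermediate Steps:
Z(T) = -137 - 10*T (Z(T) = 3 - 10*(T + 14) = 3 - 10*(14 + T) = 3 + (-140 - 10*T) = -137 - 10*T)
g(t, N) = √(-5 + N*t)
g(-17, 18)*Z(21) - 294 = √(-5 + 18*(-17))*(-137 - 10*21) - 294 = √(-5 - 306)*(-137 - 210) - 294 = √(-311)*(-347) - 294 = (I*√311)*(-347) - 294 = -347*I*√311 - 294 = -294 - 347*I*√311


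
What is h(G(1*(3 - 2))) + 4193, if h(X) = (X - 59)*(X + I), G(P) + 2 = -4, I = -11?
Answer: 5298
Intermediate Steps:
G(P) = -6 (G(P) = -2 - 4 = -6)
h(X) = (-59 + X)*(-11 + X) (h(X) = (X - 59)*(X - 11) = (-59 + X)*(-11 + X))
h(G(1*(3 - 2))) + 4193 = (649 + (-6)² - 70*(-6)) + 4193 = (649 + 36 + 420) + 4193 = 1105 + 4193 = 5298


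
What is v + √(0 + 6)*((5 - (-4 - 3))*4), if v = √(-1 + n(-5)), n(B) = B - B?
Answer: I + 48*√6 ≈ 117.58 + 1.0*I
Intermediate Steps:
n(B) = 0
v = I (v = √(-1 + 0) = √(-1) = I ≈ 1.0*I)
v + √(0 + 6)*((5 - (-4 - 3))*4) = I + √(0 + 6)*((5 - (-4 - 3))*4) = I + √6*((5 - 1*(-7))*4) = I + √6*((5 + 7)*4) = I + √6*(12*4) = I + √6*48 = I + 48*√6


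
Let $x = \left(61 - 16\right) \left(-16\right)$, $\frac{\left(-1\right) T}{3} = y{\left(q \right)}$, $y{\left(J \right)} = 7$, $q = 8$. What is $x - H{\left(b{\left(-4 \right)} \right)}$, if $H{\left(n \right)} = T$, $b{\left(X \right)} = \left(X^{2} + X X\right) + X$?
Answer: $-699$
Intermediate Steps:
$T = -21$ ($T = \left(-3\right) 7 = -21$)
$x = -720$ ($x = 45 \left(-16\right) = -720$)
$b{\left(X \right)} = X + 2 X^{2}$ ($b{\left(X \right)} = \left(X^{2} + X^{2}\right) + X = 2 X^{2} + X = X + 2 X^{2}$)
$H{\left(n \right)} = -21$
$x - H{\left(b{\left(-4 \right)} \right)} = -720 - -21 = -720 + 21 = -699$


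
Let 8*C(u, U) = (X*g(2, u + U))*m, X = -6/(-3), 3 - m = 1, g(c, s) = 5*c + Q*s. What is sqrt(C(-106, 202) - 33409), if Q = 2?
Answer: 2*I*sqrt(8327) ≈ 182.5*I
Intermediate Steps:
g(c, s) = 2*s + 5*c (g(c, s) = 5*c + 2*s = 2*s + 5*c)
m = 2 (m = 3 - 1*1 = 3 - 1 = 2)
X = 2 (X = -6*(-1/3) = 2)
C(u, U) = 5 + U + u (C(u, U) = ((2*(2*(u + U) + 5*2))*2)/8 = ((2*(2*(U + u) + 10))*2)/8 = ((2*((2*U + 2*u) + 10))*2)/8 = ((2*(10 + 2*U + 2*u))*2)/8 = ((20 + 4*U + 4*u)*2)/8 = (40 + 8*U + 8*u)/8 = 5 + U + u)
sqrt(C(-106, 202) - 33409) = sqrt((5 + 202 - 106) - 33409) = sqrt(101 - 33409) = sqrt(-33308) = 2*I*sqrt(8327)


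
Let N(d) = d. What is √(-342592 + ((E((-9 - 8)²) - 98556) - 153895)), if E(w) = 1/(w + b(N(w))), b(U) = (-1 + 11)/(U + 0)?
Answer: 4*I*√259491852628554/83531 ≈ 771.39*I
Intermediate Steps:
b(U) = 10/U
E(w) = 1/(w + 10/w)
√(-342592 + ((E((-9 - 8)²) - 98556) - 153895)) = √(-342592 + (((-9 - 8)²/(10 + ((-9 - 8)²)²) - 98556) - 153895)) = √(-342592 + (((-17)²/(10 + ((-17)²)²) - 98556) - 153895)) = √(-342592 + ((289/(10 + 289²) - 98556) - 153895)) = √(-342592 + ((289/(10 + 83521) - 98556) - 153895)) = √(-342592 + ((289/83531 - 98556) - 153895)) = √(-342592 + (-8232480947/83531 - 153895)) = √(-342592 - 21087484192/83531) = √(-49704536544/83531) = 4*I*√259491852628554/83531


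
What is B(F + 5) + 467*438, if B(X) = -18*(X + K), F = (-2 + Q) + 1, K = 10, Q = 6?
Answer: 204186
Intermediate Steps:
F = 5 (F = (-2 + 6) + 1 = 4 + 1 = 5)
B(X) = -180 - 18*X (B(X) = -18*(X + 10) = -18*(10 + X) = -180 - 18*X)
B(F + 5) + 467*438 = (-180 - 18*(5 + 5)) + 467*438 = (-180 - 18*10) + 204546 = (-180 - 180) + 204546 = -360 + 204546 = 204186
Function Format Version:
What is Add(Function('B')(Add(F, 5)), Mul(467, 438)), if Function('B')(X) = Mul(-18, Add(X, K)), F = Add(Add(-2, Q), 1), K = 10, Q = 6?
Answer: 204186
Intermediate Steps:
F = 5 (F = Add(Add(-2, 6), 1) = Add(4, 1) = 5)
Function('B')(X) = Add(-180, Mul(-18, X)) (Function('B')(X) = Mul(-18, Add(X, 10)) = Mul(-18, Add(10, X)) = Add(-180, Mul(-18, X)))
Add(Function('B')(Add(F, 5)), Mul(467, 438)) = Add(Add(-180, Mul(-18, Add(5, 5))), Mul(467, 438)) = Add(Add(-180, Mul(-18, 10)), 204546) = Add(Add(-180, -180), 204546) = Add(-360, 204546) = 204186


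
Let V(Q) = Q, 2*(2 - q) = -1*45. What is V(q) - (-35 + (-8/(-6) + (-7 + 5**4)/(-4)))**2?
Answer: -1273759/36 ≈ -35382.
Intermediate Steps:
q = 49/2 (q = 2 - (-1)*45/2 = 2 - 1/2*(-45) = 2 + 45/2 = 49/2 ≈ 24.500)
V(q) - (-35 + (-8/(-6) + (-7 + 5**4)/(-4)))**2 = 49/2 - (-35 + (-8/(-6) + (-7 + 5**4)/(-4)))**2 = 49/2 - (-35 + (-8*(-1/6) + (-7 + 625)*(-1/4)))**2 = 49/2 - (-35 + (4/3 + 618*(-1/4)))**2 = 49/2 - (-35 + (4/3 - 309/2))**2 = 49/2 - (-35 - 919/6)**2 = 49/2 - (-1129/6)**2 = 49/2 - 1*1274641/36 = 49/2 - 1274641/36 = -1273759/36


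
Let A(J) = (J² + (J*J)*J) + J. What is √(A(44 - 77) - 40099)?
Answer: 2*I*√18745 ≈ 273.82*I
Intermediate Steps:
A(J) = J + J² + J³ (A(J) = (J² + J²*J) + J = (J² + J³) + J = J + J² + J³)
√(A(44 - 77) - 40099) = √((44 - 77)*(1 + (44 - 77) + (44 - 77)²) - 40099) = √(-33*(1 - 33 + (-33)²) - 40099) = √(-33*(1 - 33 + 1089) - 40099) = √(-33*1057 - 40099) = √(-34881 - 40099) = √(-74980) = 2*I*√18745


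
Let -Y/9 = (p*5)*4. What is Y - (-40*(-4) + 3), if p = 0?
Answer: -163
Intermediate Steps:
Y = 0 (Y = -9*0*5*4 = -0*4 = -9*0 = 0)
Y - (-40*(-4) + 3) = 0 - (-40*(-4) + 3) = 0 - (-10*(-16) + 3) = 0 - (160 + 3) = 0 - 1*163 = 0 - 163 = -163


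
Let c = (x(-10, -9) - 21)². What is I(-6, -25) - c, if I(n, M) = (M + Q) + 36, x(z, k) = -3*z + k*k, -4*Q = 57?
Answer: -32413/4 ≈ -8103.3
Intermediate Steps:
Q = -57/4 (Q = -¼*57 = -57/4 ≈ -14.250)
x(z, k) = k² - 3*z (x(z, k) = -3*z + k² = k² - 3*z)
I(n, M) = 87/4 + M (I(n, M) = (M - 57/4) + 36 = (-57/4 + M) + 36 = 87/4 + M)
c = 8100 (c = (((-9)² - 3*(-10)) - 21)² = ((81 + 30) - 21)² = (111 - 21)² = 90² = 8100)
I(-6, -25) - c = (87/4 - 25) - 1*8100 = -13/4 - 8100 = -32413/4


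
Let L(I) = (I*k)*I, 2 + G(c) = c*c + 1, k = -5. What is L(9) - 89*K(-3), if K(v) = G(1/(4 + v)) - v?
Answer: -672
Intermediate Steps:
G(c) = -1 + c² (G(c) = -2 + (c*c + 1) = -2 + (c² + 1) = -2 + (1 + c²) = -1 + c²)
K(v) = -1 + (4 + v)⁻² - v (K(v) = (-1 + (1/(4 + v))²) - v = (-1 + (4 + v)⁻²) - v = -1 + (4 + v)⁻² - v)
L(I) = -5*I² (L(I) = (I*(-5))*I = (-5*I)*I = -5*I²)
L(9) - 89*K(-3) = -5*9² - 89*(-1 + (4 - 3)⁻² - 1*(-3)) = -5*81 - 89*(-1 + 1⁻² + 3) = -405 - 89*(-1 + 1 + 3) = -405 - 89*3 = -405 - 267 = -672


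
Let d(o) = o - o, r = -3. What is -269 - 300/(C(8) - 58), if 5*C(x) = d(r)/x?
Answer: -7651/29 ≈ -263.83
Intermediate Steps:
d(o) = 0
C(x) = 0 (C(x) = (0/x)/5 = (⅕)*0 = 0)
-269 - 300/(C(8) - 58) = -269 - 300/(0 - 58) = -269 - 300/(-58) = -269 - 300*(-1/58) = -269 + 150/29 = -7651/29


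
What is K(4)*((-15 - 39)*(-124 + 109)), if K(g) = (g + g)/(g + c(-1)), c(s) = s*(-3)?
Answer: 6480/7 ≈ 925.71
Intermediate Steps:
c(s) = -3*s
K(g) = 2*g/(3 + g) (K(g) = (g + g)/(g - 3*(-1)) = (2*g)/(g + 3) = (2*g)/(3 + g) = 2*g/(3 + g))
K(4)*((-15 - 39)*(-124 + 109)) = (2*4/(3 + 4))*((-15 - 39)*(-124 + 109)) = (2*4/7)*(-54*(-15)) = (2*4*(1/7))*810 = (8/7)*810 = 6480/7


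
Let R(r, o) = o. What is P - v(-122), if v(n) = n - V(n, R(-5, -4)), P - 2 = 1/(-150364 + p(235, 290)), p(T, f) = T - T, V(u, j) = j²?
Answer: 21050959/150364 ≈ 140.00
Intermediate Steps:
p(T, f) = 0
P = 300727/150364 (P = 2 + 1/(-150364 + 0) = 2 + 1/(-150364) = 2 - 1/150364 = 300727/150364 ≈ 2.0000)
v(n) = -16 + n (v(n) = n - 1*(-4)² = n - 1*16 = n - 16 = -16 + n)
P - v(-122) = 300727/150364 - (-16 - 122) = 300727/150364 - 1*(-138) = 300727/150364 + 138 = 21050959/150364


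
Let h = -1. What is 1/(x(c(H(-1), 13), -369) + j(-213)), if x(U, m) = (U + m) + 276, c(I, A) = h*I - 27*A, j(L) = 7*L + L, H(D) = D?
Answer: -1/2147 ≈ -0.00046577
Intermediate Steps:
j(L) = 8*L
c(I, A) = -I - 27*A
x(U, m) = 276 + U + m
1/(x(c(H(-1), 13), -369) + j(-213)) = 1/((276 + (-1*(-1) - 27*13) - 369) + 8*(-213)) = 1/((276 + (1 - 351) - 369) - 1704) = 1/((276 - 350 - 369) - 1704) = 1/(-443 - 1704) = 1/(-2147) = -1/2147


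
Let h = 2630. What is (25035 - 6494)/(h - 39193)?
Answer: -18541/36563 ≈ -0.50710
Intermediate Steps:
(25035 - 6494)/(h - 39193) = (25035 - 6494)/(2630 - 39193) = 18541/(-36563) = 18541*(-1/36563) = -18541/36563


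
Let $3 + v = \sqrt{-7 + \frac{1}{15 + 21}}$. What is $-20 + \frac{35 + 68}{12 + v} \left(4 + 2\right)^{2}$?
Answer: $\frac{1138052}{3167} - \frac{22248 i \sqrt{251}}{3167} \approx 359.35 - 111.3 i$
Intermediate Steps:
$v = -3 + \frac{i \sqrt{251}}{6}$ ($v = -3 + \sqrt{-7 + \frac{1}{15 + 21}} = -3 + \sqrt{-7 + \frac{1}{36}} = -3 + \sqrt{- \frac{251}{36}} = -3 + \frac{i \sqrt{251}}{6} \approx -3.0 + 2.6405 i$)
$-20 + \frac{35 + 68}{12 + v} \left(4 + 2\right)^{2} = -20 + \frac{35 + 68}{12 - \left(3 - \frac{i \sqrt{251}}{6}\right)} \left(4 + 2\right)^{2} = -20 + \frac{103}{9 + \frac{i \sqrt{251}}{6}} \cdot 6^{2} = -20 + \frac{103}{9 + \frac{i \sqrt{251}}{6}} \cdot 36 = -20 + \frac{3708}{9 + \frac{i \sqrt{251}}{6}}$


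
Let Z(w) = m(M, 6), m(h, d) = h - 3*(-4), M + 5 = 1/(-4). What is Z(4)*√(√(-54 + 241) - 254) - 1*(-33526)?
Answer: 33526 + 27*√(-254 + √187)/4 ≈ 33526.0 + 104.64*I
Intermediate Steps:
M = -21/4 (M = -5 + 1/(-4) = -5 - ¼ = -21/4 ≈ -5.2500)
m(h, d) = 12 + h (m(h, d) = h + 12 = 12 + h)
Z(w) = 27/4 (Z(w) = 12 - 21/4 = 27/4)
Z(4)*√(√(-54 + 241) - 254) - 1*(-33526) = 27*√(√(-54 + 241) - 254)/4 - 1*(-33526) = 27*√(√187 - 254)/4 + 33526 = 27*√(-254 + √187)/4 + 33526 = 33526 + 27*√(-254 + √187)/4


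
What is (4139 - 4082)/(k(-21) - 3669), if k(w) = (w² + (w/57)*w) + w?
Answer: -361/20528 ≈ -0.017586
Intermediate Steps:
k(w) = w + 58*w²/57 (k(w) = (w² + (w*(1/57))*w) + w = (w² + (w/57)*w) + w = (w² + w²/57) + w = 58*w²/57 + w = w + 58*w²/57)
(4139 - 4082)/(k(-21) - 3669) = (4139 - 4082)/((1/57)*(-21)*(57 + 58*(-21)) - 3669) = 57/((1/57)*(-21)*(57 - 1218) - 3669) = 57/((1/57)*(-21)*(-1161) - 3669) = 57/(8127/19 - 3669) = 57/(-61584/19) = 57*(-19/61584) = -361/20528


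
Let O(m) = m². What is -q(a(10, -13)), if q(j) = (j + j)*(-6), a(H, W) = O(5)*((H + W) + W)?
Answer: -4800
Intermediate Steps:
a(H, W) = 25*H + 50*W (a(H, W) = 5²*((H + W) + W) = 25*(H + 2*W) = 25*H + 50*W)
q(j) = -12*j (q(j) = (2*j)*(-6) = -12*j)
-q(a(10, -13)) = -(-12)*(25*10 + 50*(-13)) = -(-12)*(250 - 650) = -(-12)*(-400) = -1*4800 = -4800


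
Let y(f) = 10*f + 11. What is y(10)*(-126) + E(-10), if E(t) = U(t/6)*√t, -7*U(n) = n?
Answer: -13986 + 5*I*√10/21 ≈ -13986.0 + 0.75292*I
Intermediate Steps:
U(n) = -n/7
y(f) = 11 + 10*f
E(t) = -t^(3/2)/42 (E(t) = (-t/(7*6))*√t = (-t/42)*√t = -t^(3/2)/42)
y(10)*(-126) + E(-10) = (11 + 10*10)*(-126) - (-5)*I*√10/21 = (11 + 100)*(-126) - (-5)*I*√10/21 = 111*(-126) + 5*I*√10/21 = -13986 + 5*I*√10/21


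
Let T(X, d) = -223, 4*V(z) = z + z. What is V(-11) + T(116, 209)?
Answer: -457/2 ≈ -228.50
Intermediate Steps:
V(z) = z/2 (V(z) = (z + z)/4 = (2*z)/4 = z/2)
V(-11) + T(116, 209) = (½)*(-11) - 223 = -11/2 - 223 = -457/2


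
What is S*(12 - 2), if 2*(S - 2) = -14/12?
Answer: 85/6 ≈ 14.167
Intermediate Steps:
S = 17/12 (S = 2 + (-14/12)/2 = 2 + (-14*1/12)/2 = 2 + (½)*(-7/6) = 2 - 7/12 = 17/12 ≈ 1.4167)
S*(12 - 2) = 17*(12 - 2)/12 = (17/12)*10 = 85/6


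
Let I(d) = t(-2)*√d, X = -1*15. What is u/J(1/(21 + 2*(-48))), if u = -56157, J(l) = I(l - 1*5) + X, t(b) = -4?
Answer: 63176625/22891 - 2246280*I*√282/22891 ≈ 2759.9 - 1647.9*I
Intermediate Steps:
X = -15
I(d) = -4*√d
J(l) = -15 - 4*√(-5 + l) (J(l) = -4*√(l - 1*5) - 15 = -4*√(l - 5) - 15 = -4*√(-5 + l) - 15 = -15 - 4*√(-5 + l))
u/J(1/(21 + 2*(-48))) = -56157/(-15 - 4*√(-5 + 1/(21 + 2*(-48)))) = -56157/(-15 - 4*√(-5 + 1/(21 - 96))) = -56157/(-15 - 4*√(-5 + 1/(-75))) = -56157/(-15 - 4*√(-5 - 1/75)) = -56157/(-15 - 8*I*√282/15)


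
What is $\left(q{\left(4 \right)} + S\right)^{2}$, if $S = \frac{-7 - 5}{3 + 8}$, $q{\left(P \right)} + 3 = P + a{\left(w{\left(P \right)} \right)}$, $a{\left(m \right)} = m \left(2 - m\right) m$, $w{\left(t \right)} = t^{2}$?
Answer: $\frac{1554330625}{121} \approx 1.2846 \cdot 10^{7}$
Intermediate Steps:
$a{\left(m \right)} = m^{2} \left(2 - m\right)$
$q{\left(P \right)} = -3 + P + P^{4} \left(2 - P^{2}\right)$ ($q{\left(P \right)} = -3 + \left(P + \left(P^{2}\right)^{2} \left(2 - P^{2}\right)\right) = -3 + \left(P + P^{4} \left(2 - P^{2}\right)\right) = -3 + P + P^{4} \left(2 - P^{2}\right)$)
$S = - \frac{12}{11} \approx -1.0909$
$\left(q{\left(4 \right)} + S\right)^{2} = \left(\left(-3 + 4 + 4^{4} \left(2 - 4^{2}\right)\right) - \frac{12}{11}\right)^{2} = \left(\left(-3 + 4 + 256 \left(2 - 16\right)\right) - \frac{12}{11}\right)^{2} = \left(\left(-3 + 4 + 256 \left(-14\right)\right) - \frac{12}{11}\right)^{2} = \left(\left(-3 + 4 - 3584\right) - \frac{12}{11}\right)^{2} = \left(-3583 - \frac{12}{11}\right)^{2} = \left(- \frac{39425}{11}\right)^{2} = \frac{1554330625}{121}$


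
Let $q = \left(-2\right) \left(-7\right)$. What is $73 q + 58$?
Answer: $1080$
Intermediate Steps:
$q = 14$
$73 q + 58 = 73 \cdot 14 + 58 = 1022 + 58 = 1080$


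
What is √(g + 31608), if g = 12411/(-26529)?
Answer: √2471666314101/8843 ≈ 177.79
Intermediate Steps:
g = -4137/8843 (g = 12411*(-1/26529) = -4137/8843 ≈ -0.46783)
√(g + 31608) = √(-4137/8843 + 31608) = √(279505407/8843) = √2471666314101/8843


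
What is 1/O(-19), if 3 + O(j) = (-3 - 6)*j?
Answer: 1/168 ≈ 0.0059524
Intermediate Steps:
O(j) = -3 - 9*j (O(j) = -3 + (-3 - 6)*j = -3 - 9*j)
1/O(-19) = 1/(-3 - 9*(-19)) = 1/(-3 + 171) = 1/168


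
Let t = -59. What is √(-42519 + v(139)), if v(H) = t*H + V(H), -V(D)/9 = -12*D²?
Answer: 2*√508987 ≈ 1426.9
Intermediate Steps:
V(D) = 108*D² (V(D) = -(-108)*D² = 108*D²)
v(H) = -59*H + 108*H²
√(-42519 + v(139)) = √(-42519 + 139*(-59 + 108*139)) = √(-42519 + 139*(-59 + 15012)) = √(-42519 + 139*14953) = √(-42519 + 2078467) = √2035948 = 2*√508987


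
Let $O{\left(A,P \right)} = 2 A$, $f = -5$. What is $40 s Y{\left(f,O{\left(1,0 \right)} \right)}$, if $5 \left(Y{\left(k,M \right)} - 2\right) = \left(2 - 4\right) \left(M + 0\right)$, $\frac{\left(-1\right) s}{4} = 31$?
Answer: $-5952$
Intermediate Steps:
$s = -124$ ($s = \left(-4\right) 31 = -124$)
$Y{\left(k,M \right)} = 2 - \frac{2 M}{5}$ ($Y{\left(k,M \right)} = 2 + \frac{\left(2 - 4\right) \left(M + 0\right)}{5} = 2 + \frac{\left(-2\right) M}{5} = 2 - \frac{2 M}{5}$)
$40 s Y{\left(f,O{\left(1,0 \right)} \right)} = 40 \left(-124\right) \left(2 - \frac{2 \cdot 2 \cdot 1}{5}\right) = - 4960 \left(2 - \frac{4}{5}\right) = \left(-4960\right) \frac{6}{5} = -5952$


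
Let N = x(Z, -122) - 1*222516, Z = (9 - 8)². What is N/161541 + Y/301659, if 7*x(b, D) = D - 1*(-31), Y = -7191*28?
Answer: -172113701/84162861 ≈ -2.0450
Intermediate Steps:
Y = -201348
Z = 1 (Z = 1² = 1)
x(b, D) = 31/7 + D/7 (x(b, D) = (D - 1*(-31))/7 = (D + 31)/7 = (31 + D)/7 = 31/7 + D/7)
N = -222529 (N = (31/7 + (⅐)*(-122)) - 1*222516 = (31/7 - 122/7) - 222516 = -13 - 222516 = -222529)
N/161541 + Y/301659 = -222529/161541 - 201348/301659 = -222529*1/161541 - 201348*1/301659 = -1153/837 - 67116/100553 = -172113701/84162861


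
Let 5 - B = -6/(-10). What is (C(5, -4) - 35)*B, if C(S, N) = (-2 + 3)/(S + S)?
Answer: -3839/25 ≈ -153.56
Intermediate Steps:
B = 22/5 (B = 5 - (-6)/(-10) = 5 - (-6)*(-1)/10 = 5 - 1*3/5 = 5 - 3/5 = 22/5 ≈ 4.4000)
C(S, N) = 1/(2*S)
(C(5, -4) - 35)*B = ((1/2)/5 - 35)*(22/5) = ((1/2)*(1/5) - 35)*(22/5) = (1/10 - 35)*(22/5) = -349/10*22/5 = -3839/25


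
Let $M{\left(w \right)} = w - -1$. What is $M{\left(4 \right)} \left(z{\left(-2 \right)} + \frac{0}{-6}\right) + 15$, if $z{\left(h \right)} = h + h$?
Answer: $-5$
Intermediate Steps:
$M{\left(w \right)} = 1 + w$ ($M{\left(w \right)} = w + 1 = 1 + w$)
$z{\left(h \right)} = 2 h$
$M{\left(4 \right)} \left(z{\left(-2 \right)} + \frac{0}{-6}\right) + 15 = \left(1 + 4\right) \left(2 \left(-2\right) + \frac{0}{-6}\right) + 15 = 5 \left(-4 + 0 \left(- \frac{1}{6}\right)\right) + 15 = 5 \left(-4 + 0\right) + 15 = 5 \left(-4\right) + 15 = -20 + 15 = -5$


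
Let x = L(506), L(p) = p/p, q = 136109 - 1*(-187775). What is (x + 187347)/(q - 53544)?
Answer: 6691/9655 ≈ 0.69301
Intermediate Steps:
q = 323884 (q = 136109 + 187775 = 323884)
L(p) = 1
x = 1
(x + 187347)/(q - 53544) = (1 + 187347)/(323884 - 53544) = 187348/270340 = 187348*(1/270340) = 6691/9655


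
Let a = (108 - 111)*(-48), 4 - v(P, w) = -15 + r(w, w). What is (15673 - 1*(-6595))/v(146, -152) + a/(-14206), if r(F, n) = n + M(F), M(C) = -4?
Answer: 158157004/1243025 ≈ 127.24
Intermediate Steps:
r(F, n) = -4 + n (r(F, n) = n - 4 = -4 + n)
v(P, w) = 23 - w (v(P, w) = 4 - (-15 + (-4 + w)) = 4 - (-19 + w) = 4 + (19 - w) = 23 - w)
a = 144 (a = -3*(-48) = 144)
(15673 - 1*(-6595))/v(146, -152) + a/(-14206) = (15673 - 1*(-6595))/(23 - 1*(-152)) + 144/(-14206) = (15673 + 6595)/(23 + 152) + 144*(-1/14206) = 22268/175 - 72/7103 = 158157004/1243025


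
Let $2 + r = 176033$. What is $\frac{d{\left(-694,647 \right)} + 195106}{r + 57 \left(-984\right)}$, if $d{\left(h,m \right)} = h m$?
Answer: $- \frac{253912}{119943} \approx -2.1169$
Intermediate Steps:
$r = 176031$ ($r = -2 + 176033 = 176031$)
$\frac{d{\left(-694,647 \right)} + 195106}{r + 57 \left(-984\right)} = \frac{\left(-694\right) 647 + 195106}{176031 + 57 \left(-984\right)} = \frac{-449018 + 195106}{176031 - 56088} = - \frac{253912}{119943}$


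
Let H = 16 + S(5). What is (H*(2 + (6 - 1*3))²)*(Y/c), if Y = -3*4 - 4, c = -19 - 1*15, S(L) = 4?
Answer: 4000/17 ≈ 235.29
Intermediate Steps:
c = -34 (c = -19 - 15 = -34)
Y = -16 (Y = -12 - 4 = -16)
H = 20 (H = 16 + 4 = 20)
(H*(2 + (6 - 1*3))²)*(Y/c) = (20*(2 + (6 - 1*3))²)*(-16/(-34)) = (20*(2 + (6 - 3))²)*(-16*(-1/34)) = (20*(2 + 3)²)*(8/17) = (20*5²)*(8/17) = (20*25)*(8/17) = 500*(8/17) = 4000/17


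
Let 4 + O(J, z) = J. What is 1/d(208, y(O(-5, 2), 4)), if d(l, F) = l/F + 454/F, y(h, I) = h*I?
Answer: -18/331 ≈ -0.054381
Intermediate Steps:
O(J, z) = -4 + J
y(h, I) = I*h
d(l, F) = 454/F + l/F
1/d(208, y(O(-5, 2), 4)) = 1/((454 + 208)/((4*(-4 - 5)))) = 1/(662/(4*(-9))) = 1/(662/(-36)) = 1/(-1/36*662) = 1/(-331/18) = -18/331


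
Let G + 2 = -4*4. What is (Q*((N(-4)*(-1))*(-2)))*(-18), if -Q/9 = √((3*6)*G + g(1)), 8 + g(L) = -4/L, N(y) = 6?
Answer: 7776*I*√21 ≈ 35634.0*I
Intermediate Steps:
G = -18 (G = -2 - 4*4 = -2 - 16 = -18)
g(L) = -8 - 4/L
Q = -36*I*√21 (Q = -9*√((3*6)*(-18) + (-8 - 4/1)) = -9*√(18*(-18) + (-8 - 4*1)) = -9*√(-324 + (-8 - 4)) = -9*√(-324 - 12) = -36*I*√21 ≈ -164.97*I)
(Q*((N(-4)*(-1))*(-2)))*(-18) = ((-36*I*√21)*((6*(-1))*(-2)))*(-18) = ((-36*I*√21)*(-6*(-2)))*(-18) = (-36*I*√21*12)*(-18) = -432*I*√21*(-18) = 7776*I*√21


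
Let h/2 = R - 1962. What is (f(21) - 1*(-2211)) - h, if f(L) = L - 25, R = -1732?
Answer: 9595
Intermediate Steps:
h = -7388 (h = 2*(-1732 - 1962) = 2*(-3694) = -7388)
f(L) = -25 + L
(f(21) - 1*(-2211)) - h = ((-25 + 21) - 1*(-2211)) - 1*(-7388) = (-4 + 2211) + 7388 = 2207 + 7388 = 9595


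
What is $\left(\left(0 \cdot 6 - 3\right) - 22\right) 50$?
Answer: $-1250$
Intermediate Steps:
$\left(\left(0 \cdot 6 - 3\right) - 22\right) 50 = \left(\left(0 - 3\right) - 22\right) 50 = \left(-3 - 22\right) 50 = \left(-25\right) 50 = -1250$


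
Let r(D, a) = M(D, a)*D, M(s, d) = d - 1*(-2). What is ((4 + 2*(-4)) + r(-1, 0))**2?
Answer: 36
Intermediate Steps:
M(s, d) = 2 + d (M(s, d) = d + 2 = 2 + d)
r(D, a) = D*(2 + a) (r(D, a) = (2 + a)*D = D*(2 + a))
((4 + 2*(-4)) + r(-1, 0))**2 = ((4 + 2*(-4)) - (2 + 0))**2 = ((4 - 8) - 1*2)**2 = (-4 - 2)**2 = (-6)**2 = 36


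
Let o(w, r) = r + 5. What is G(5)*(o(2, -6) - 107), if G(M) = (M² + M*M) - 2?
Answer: -5184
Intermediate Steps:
o(w, r) = 5 + r
G(M) = -2 + 2*M² (G(M) = (M² + M²) - 2 = 2*M² - 2 = -2 + 2*M²)
G(5)*(o(2, -6) - 107) = (-2 + 2*5²)*((5 - 6) - 107) = (-2 + 2*25)*(-1 - 107) = (-2 + 50)*(-108) = 48*(-108) = -5184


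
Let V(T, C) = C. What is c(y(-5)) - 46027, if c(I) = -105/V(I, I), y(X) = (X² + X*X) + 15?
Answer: -598372/13 ≈ -46029.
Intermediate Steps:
y(X) = 15 + 2*X² (y(X) = (X² + X²) + 15 = 2*X² + 15 = 15 + 2*X²)
c(I) = -105/I
c(y(-5)) - 46027 = -105/(15 + 2*(-5)²) - 46027 = -105/(15 + 2*25) - 46027 = -105/(15 + 50) - 46027 = -105/65 - 46027 = -105*1/65 - 46027 = -21/13 - 46027 = -598372/13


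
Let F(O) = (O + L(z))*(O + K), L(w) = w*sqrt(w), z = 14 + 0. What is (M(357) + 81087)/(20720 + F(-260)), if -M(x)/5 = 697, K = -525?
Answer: 436162041/1221327775 + 42642299*sqrt(14)/2442655550 ≈ 0.42244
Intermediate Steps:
M(x) = -3485 (M(x) = -5*697 = -3485)
z = 14
L(w) = w**(3/2)
F(O) = (-525 + O)*(O + 14*sqrt(14)) (F(O) = (O + 14**(3/2))*(O - 525) = (O + 14*sqrt(14))*(-525 + O) = (-525 + O)*(O + 14*sqrt(14)))
(M(357) + 81087)/(20720 + F(-260)) = (-3485 + 81087)/(20720 + ((-260)**2 - 7350*sqrt(14) - 525*(-260) + 14*(-260)*sqrt(14))) = 77602/(20720 + (67600 - 7350*sqrt(14) + 136500 - 3640*sqrt(14))) = 77602/(20720 + (204100 - 10990*sqrt(14))) = 77602/(224820 - 10990*sqrt(14))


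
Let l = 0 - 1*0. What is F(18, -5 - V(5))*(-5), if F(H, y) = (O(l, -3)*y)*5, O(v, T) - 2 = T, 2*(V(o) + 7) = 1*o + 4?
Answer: -125/2 ≈ -62.500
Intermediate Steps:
V(o) = -5 + o/2 (V(o) = -7 + (1*o + 4)/2 = -7 + (o + 4)/2 = -7 + (4 + o)/2 = -7 + (2 + o/2) = -5 + o/2)
l = 0 (l = 0 + 0 = 0)
O(v, T) = 2 + T
F(H, y) = -5*y (F(H, y) = ((2 - 3)*y)*5 = -y*5 = -5*y)
F(18, -5 - V(5))*(-5) = -5*(-5 - (-5 + (1/2)*5))*(-5) = -5*(-5 - (-5 + 5/2))*(-5) = -5*(-5 - 1*(-5/2))*(-5) = -5*(-5 + 5/2)*(-5) = -5*(-5/2)*(-5) = (25/2)*(-5) = -125/2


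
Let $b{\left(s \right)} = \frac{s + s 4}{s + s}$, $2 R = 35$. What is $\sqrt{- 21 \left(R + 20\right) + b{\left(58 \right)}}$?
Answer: $i \sqrt{785} \approx 28.018 i$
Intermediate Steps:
$R = \frac{35}{2}$ ($R = \frac{1}{2} \cdot 35 = \frac{35}{2} \approx 17.5$)
$b{\left(s \right)} = \frac{5}{2}$ ($b{\left(s \right)} = \frac{s + 4 s}{2 s} = 5 s \frac{1}{2 s} = \frac{5}{2}$)
$\sqrt{- 21 \left(R + 20\right) + b{\left(58 \right)}} = \sqrt{- 21 \left(\frac{35}{2} + 20\right) + \frac{5}{2}} = \sqrt{\left(-21\right) \frac{75}{2} + \frac{5}{2}} = \sqrt{- \frac{1575}{2} + \frac{5}{2}} = \sqrt{-785} = i \sqrt{785}$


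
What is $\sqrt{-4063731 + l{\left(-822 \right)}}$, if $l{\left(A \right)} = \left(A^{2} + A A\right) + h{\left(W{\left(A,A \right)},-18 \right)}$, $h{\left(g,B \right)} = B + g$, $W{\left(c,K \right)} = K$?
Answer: $951 i \sqrt{3} \approx 1647.2 i$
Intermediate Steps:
$l{\left(A \right)} = -18 + A + 2 A^{2}$ ($l{\left(A \right)} = \left(A^{2} + A A\right) + \left(-18 + A\right) = \left(A^{2} + A^{2}\right) + \left(-18 + A\right) = 2 A^{2} + \left(-18 + A\right) = -18 + A + 2 A^{2}$)
$\sqrt{-4063731 + l{\left(-822 \right)}} = \sqrt{-4063731 - \left(840 - 1351368\right)} = \sqrt{-4063731 - -1350528} = \sqrt{-4063731 + 1350528} = \sqrt{-2713203} = 951 i \sqrt{3}$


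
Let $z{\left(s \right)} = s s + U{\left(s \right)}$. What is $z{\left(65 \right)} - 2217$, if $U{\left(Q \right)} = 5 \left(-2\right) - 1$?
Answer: $1997$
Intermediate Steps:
$U{\left(Q \right)} = -11$ ($U{\left(Q \right)} = -10 - 1 = -11$)
$z{\left(s \right)} = -11 + s^{2}$ ($z{\left(s \right)} = s s - 11 = s^{2} - 11 = -11 + s^{2}$)
$z{\left(65 \right)} - 2217 = \left(-11 + 65^{2}\right) - 2217 = \left(-11 + 4225\right) - 2217 = 4214 - 2217 = 1997$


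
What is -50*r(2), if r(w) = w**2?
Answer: -200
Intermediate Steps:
-50*r(2) = -50*2**2 = -50*4 = -200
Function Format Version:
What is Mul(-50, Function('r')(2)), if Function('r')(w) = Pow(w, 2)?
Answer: -200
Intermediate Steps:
Mul(-50, Function('r')(2)) = Mul(-50, Pow(2, 2)) = Mul(-50, 4) = -200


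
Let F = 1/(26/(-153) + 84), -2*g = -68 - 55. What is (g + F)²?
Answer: 155611314576/41126569 ≈ 3783.7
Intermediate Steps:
g = 123/2 (g = -(-68 - 55)/2 = -½*(-123) = 123/2 ≈ 61.500)
F = 153/12826 (F = 1/(26*(-1/153) + 84) = 1/(-26/153 + 84) = 1/(12826/153) = 153/12826 ≈ 0.011929)
(g + F)² = (123/2 + 153/12826)² = (394476/6413)² = 155611314576/41126569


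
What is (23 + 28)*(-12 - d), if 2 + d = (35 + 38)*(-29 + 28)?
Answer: 3213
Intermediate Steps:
d = -75 (d = -2 + (35 + 38)*(-29 + 28) = -2 + 73*(-1) = -2 - 73 = -75)
(23 + 28)*(-12 - d) = (23 + 28)*(-12 - 1*(-75)) = 51*(-12 + 75) = 51*63 = 3213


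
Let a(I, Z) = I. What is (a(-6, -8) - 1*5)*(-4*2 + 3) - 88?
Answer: -33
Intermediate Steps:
(a(-6, -8) - 1*5)*(-4*2 + 3) - 88 = (-6 - 1*5)*(-4*2 + 3) - 88 = (-6 - 5)*(-8 + 3) - 88 = -11*(-5) - 88 = 55 - 88 = -33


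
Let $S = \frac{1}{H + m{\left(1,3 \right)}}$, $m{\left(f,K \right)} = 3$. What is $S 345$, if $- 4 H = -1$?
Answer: $\frac{1380}{13} \approx 106.15$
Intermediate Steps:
$H = \frac{1}{4}$ ($H = \left(- \frac{1}{4}\right) \left(-1\right) = \frac{1}{4} \approx 0.25$)
$S = \frac{4}{13}$ ($S = \frac{1}{\frac{1}{4} + 3} = \frac{1}{\frac{13}{4}} = \frac{4}{13} \approx 0.30769$)
$S 345 = \frac{4}{13} \cdot 345 = \frac{1380}{13}$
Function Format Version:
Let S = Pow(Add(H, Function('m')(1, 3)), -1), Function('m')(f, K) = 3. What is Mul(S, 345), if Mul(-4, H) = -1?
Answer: Rational(1380, 13) ≈ 106.15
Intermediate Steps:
H = Rational(1, 4) (H = Mul(Rational(-1, 4), -1) = Rational(1, 4) ≈ 0.25000)
S = Rational(4, 13) (S = Pow(Add(Rational(1, 4), 3), -1) = Pow(Rational(13, 4), -1) = Rational(4, 13) ≈ 0.30769)
Mul(S, 345) = Mul(Rational(4, 13), 345) = Rational(1380, 13)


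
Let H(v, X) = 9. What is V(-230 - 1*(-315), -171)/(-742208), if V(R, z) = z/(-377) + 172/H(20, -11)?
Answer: -66383/2518311744 ≈ -2.6360e-5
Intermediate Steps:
V(R, z) = 172/9 - z/377 (V(R, z) = z/(-377) + 172/9 = z*(-1/377) + 172*(⅑) = -z/377 + 172/9 = 172/9 - z/377)
V(-230 - 1*(-315), -171)/(-742208) = (172/9 - 1/377*(-171))/(-742208) = (172/9 + 171/377)*(-1/742208) = (66383/3393)*(-1/742208) = -66383/2518311744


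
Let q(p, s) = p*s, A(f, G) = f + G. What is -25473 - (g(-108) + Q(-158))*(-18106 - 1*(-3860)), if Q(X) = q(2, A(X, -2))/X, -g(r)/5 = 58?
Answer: -326108867/79 ≈ -4.1280e+6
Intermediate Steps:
A(f, G) = G + f
g(r) = -290 (g(r) = -5*58 = -290)
Q(X) = (-4 + 2*X)/X (Q(X) = (2*(-2 + X))/X = (-4 + 2*X)/X)
-25473 - (g(-108) + Q(-158))*(-18106 - 1*(-3860)) = -25473 - (-290 + (2 - 4/(-158)))*(-18106 - 1*(-3860)) = -25473 - (-290 + (2 - 4*(-1/158)))*(-18106 + 3860) = -25473 - (-290 + (2 + 2/79))*(-14246) = -25473 - (-290 + 160/79)*(-14246) = -25473 - (-22750)*(-14246)/79 = -25473 - 1*324096500/79 = -25473 - 324096500/79 = -326108867/79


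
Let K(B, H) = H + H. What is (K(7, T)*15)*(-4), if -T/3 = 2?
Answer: 720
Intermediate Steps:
T = -6 (T = -3*2 = -6)
K(B, H) = 2*H
(K(7, T)*15)*(-4) = ((2*(-6))*15)*(-4) = -12*15*(-4) = -180*(-4) = 720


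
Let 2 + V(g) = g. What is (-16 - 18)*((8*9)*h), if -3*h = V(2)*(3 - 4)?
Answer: 0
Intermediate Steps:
V(g) = -2 + g
h = 0 (h = -(-2 + 2)*(3 - 4)/3 = -0*(-1) = -⅓*0 = 0)
(-16 - 18)*((8*9)*h) = (-16 - 18)*((8*9)*0) = -2448*0 = -34*0 = 0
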